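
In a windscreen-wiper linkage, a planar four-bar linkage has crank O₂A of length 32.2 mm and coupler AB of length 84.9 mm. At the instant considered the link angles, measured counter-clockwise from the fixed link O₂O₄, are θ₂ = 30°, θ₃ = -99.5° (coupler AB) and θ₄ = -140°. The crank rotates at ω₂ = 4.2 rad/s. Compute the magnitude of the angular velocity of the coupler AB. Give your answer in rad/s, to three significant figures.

ω₂ = 4.2 rad/s
Differentiating the loop-closure r₂e^{iθ₂}+r₃e^{iθ₃}=r₁+r₄e^{iθ₄} gives r₂ω₂e^{iθ₂}+r₃ω₃e^{iθ₃}=r₄ω₄e^{iθ₄}.
Eliminating the other unknown: ω₃ = r₂ω₂ sin(θ₄−θ₂) / [r₃ sin(θ₃−θ₄)].
Numerator sine = -0.17365; denominator sine = +0.64945.
Result = 0.0322·4.2·(-0.17365) / (0.0849·(+0.64945)) = -0.42592 rad/s; magnitude 0.42592 rad/s.

0.426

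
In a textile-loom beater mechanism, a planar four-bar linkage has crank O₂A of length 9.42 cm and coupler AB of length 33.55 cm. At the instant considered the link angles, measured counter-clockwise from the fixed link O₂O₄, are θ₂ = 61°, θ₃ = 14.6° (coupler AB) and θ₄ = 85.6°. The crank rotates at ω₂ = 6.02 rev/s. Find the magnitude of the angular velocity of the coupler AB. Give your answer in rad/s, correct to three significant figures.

4.68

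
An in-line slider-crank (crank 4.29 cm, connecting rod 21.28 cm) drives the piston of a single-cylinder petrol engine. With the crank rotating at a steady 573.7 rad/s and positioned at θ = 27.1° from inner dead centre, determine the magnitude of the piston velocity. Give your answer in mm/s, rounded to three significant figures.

ω = 573.7 rad/s
For an in-line slider-crank, x = r cosθ + √(L² − r² sin²θ), so v = −rω sinθ·[1 + r cosθ/√(L² − r² sin²θ)].
With r = 0.0429 m, L = 0.2128 m, θ = 27.1°: √(L² − r² sin²θ) = 0.2119 m.
v = −0.0429·573.7·0.45554·[1 + 0.0429·0.89021/0.2119] = -13.232 m/s.
|v| = 13.232 m/s = 13232 mm/s.

13200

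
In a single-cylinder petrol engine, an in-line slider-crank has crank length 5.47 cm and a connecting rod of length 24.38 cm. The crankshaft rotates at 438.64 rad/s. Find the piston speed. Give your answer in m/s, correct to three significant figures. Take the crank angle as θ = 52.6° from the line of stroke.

ω = 438.6 rad/s
For an in-line slider-crank, x = r cosθ + √(L² − r² sin²θ), so v = −rω sinθ·[1 + r cosθ/√(L² − r² sin²θ)].
With r = 0.0547 m, L = 0.2438 m, θ = 52.6°: √(L² − r² sin²θ) = 0.2399 m.
v = −0.0547·438.6·0.79441·[1 + 0.0547·0.60738/0.2399] = -21.701 m/s.
|v| = 21.701 m/s.

21.7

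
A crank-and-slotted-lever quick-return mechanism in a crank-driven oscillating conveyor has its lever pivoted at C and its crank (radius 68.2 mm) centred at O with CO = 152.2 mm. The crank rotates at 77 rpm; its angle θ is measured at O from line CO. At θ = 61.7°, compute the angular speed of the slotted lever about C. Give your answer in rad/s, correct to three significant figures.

ω = 8.063 rad/s (from 77 rpm).
Crank pin A relative to C: A = (d + r cosθ, r sinθ); lever angle φ = atan2(r sinθ, d + r cosθ).
Differentiating tanφ: φ̇ = rω(d cosθ + r)/(d² + r² + 2dr cosθ).
d² + r² + 2dr cosθ = |CA|² = 0.0376582 m²;  d cosθ + r = +0.14036 m.
|ω_lever| = |0.0682·8.063·+0.14036| / 0.0376582 = 2.0496 rad/s.

2.05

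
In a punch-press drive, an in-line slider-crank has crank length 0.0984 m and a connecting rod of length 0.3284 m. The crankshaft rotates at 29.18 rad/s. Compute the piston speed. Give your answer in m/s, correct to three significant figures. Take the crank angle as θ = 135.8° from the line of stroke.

ω = 29.18 rad/s
For an in-line slider-crank, x = r cosθ + √(L² − r² sin²θ), so v = −rω sinθ·[1 + r cosθ/√(L² − r² sin²θ)].
With r = 0.0984 m, L = 0.3284 m, θ = 135.8°: √(L² − r² sin²θ) = 0.32115 m.
v = −0.0984·29.18·0.69717·[1 + 0.0984·-0.71691/0.32115] = -1.5621 m/s.
|v| = 1.5621 m/s.

1.56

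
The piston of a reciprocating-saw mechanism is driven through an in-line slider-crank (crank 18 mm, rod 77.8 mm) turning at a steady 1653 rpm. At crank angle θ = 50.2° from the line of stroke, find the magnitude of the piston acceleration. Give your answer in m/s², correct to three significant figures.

324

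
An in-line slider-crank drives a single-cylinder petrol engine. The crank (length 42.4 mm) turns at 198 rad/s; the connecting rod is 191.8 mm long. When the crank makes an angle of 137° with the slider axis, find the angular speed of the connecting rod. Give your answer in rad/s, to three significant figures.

ω = 198 rad/s
The rod makes angle φ with the slider axis where L sinφ = r sinθ; differentiating, L cosφ·φ̇ = r ω cosθ.
L cosφ = √(L² − r² sin²θ) = 0.18961 m.
|ω_rod| = r ω |cosθ| / √(L² − r² sin²θ) = 0.0424·198·0.73135/0.18961 = 32.382 rad/s.

32.4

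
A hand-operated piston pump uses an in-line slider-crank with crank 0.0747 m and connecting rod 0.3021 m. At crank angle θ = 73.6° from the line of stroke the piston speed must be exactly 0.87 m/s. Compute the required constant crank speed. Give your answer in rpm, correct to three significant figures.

108

For an in-line slider-crank, |v_piston| = rω|sinθ|·[1 + r cosθ/√(L² − r² sin²θ)].
With r = 0.0747 m, L = 0.3021 m, θ = 73.6°: the bracketed kinematic factor |dx/dθ| = 0.076811 m.
ω = v/|dx/dθ| = 0.87/0.076811 = 11.327 rad/s.
N = 60ω/(2π) = 108.16 rpm.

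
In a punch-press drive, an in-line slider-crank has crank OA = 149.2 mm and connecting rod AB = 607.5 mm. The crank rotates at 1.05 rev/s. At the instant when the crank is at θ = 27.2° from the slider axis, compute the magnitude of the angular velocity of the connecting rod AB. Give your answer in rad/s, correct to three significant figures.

1.45

ω = 6.597 rad/s (converted from 1.05 rev/s).
The rod makes angle φ with the slider axis where L sinφ = r sinθ; differentiating, L cosφ·φ̇ = r ω cosθ.
L cosφ = √(L² − r² sin²θ) = 0.60366 m.
|ω_rod| = r ω |cosθ| / √(L² − r² sin²θ) = 0.1492·6.597·0.88942/0.60366 = 1.4503 rad/s.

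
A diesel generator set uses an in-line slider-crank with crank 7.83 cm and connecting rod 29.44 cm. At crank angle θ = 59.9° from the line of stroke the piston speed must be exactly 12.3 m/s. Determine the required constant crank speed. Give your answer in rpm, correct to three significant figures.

1520

For an in-line slider-crank, |v_piston| = rω|sinθ|·[1 + r cosθ/√(L² − r² sin²θ)].
With r = 0.0783 m, L = 0.2944 m, θ = 59.9°: the bracketed kinematic factor |dx/dθ| = 0.077026 m.
ω = v/|dx/dθ| = 12.3/0.077026 = 159.69 rad/s.
N = 60ω/(2π) = 1524.9 rpm.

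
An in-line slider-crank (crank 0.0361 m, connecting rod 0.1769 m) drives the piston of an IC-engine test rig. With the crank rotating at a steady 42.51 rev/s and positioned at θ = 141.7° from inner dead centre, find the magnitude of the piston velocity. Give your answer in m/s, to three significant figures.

ω = 2π·42.5 = 267.1 rad/s
For an in-line slider-crank, x = r cosθ + √(L² − r² sin²θ), so v = −rω sinθ·[1 + r cosθ/√(L² − r² sin²θ)].
With r = 0.0361 m, L = 0.1769 m, θ = 141.7°: √(L² − r² sin²θ) = 0.17548 m.
v = −0.0361·267.1·0.61978·[1 + 0.0361·-0.78478/0.17548] = -5.0113 m/s.
|v| = 5.0113 m/s.

5.01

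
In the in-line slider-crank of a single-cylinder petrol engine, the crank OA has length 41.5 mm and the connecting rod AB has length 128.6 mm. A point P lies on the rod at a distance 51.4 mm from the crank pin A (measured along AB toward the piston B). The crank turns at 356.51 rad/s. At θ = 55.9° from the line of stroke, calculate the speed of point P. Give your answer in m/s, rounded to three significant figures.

14.1

ω = 356.5 rad/s.  Crank-pin speed |V_A| = rω = 14.795 m/s, perpendicular to OA.
Rod angle: sinφ = −(r/L) sinθ ⇒ φ = -15.499°; ω_rod = −rω cosθ/√(L²−r²sin²θ) = -66.934 rad/s.
V_P = V_A + ω_rod × AP, with AP = 0.0514 m along the rod.
Components: V_Px = −rω sinθ − a·ω_rod·sinφ = -13.171 m/s;  V_Py = rω cosθ + a·ω_rod·cosφ = +4.9794 m/s.
|V_P| = √(V_Px² + V_Py²) = 14.08 m/s.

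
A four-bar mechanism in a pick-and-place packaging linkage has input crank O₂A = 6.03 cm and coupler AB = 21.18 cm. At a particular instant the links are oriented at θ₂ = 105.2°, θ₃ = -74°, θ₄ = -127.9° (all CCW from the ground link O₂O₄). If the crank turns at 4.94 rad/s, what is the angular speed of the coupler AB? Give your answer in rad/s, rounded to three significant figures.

ω₂ = 4.94 rad/s
Differentiating the loop-closure r₂e^{iθ₂}+r₃e^{iθ₃}=r₁+r₄e^{iθ₄} gives r₂ω₂e^{iθ₂}+r₃ω₃e^{iθ₃}=r₄ω₄e^{iθ₄}.
Eliminating the other unknown: ω₃ = r₂ω₂ sin(θ₄−θ₂) / [r₃ sin(θ₃−θ₄)].
Numerator sine = +0.79968; denominator sine = +0.80799.
Result = 0.0603·4.94·(+0.79968) / (0.2118·(+0.80799)) = +1.392 rad/s; magnitude 1.392 rad/s.

1.39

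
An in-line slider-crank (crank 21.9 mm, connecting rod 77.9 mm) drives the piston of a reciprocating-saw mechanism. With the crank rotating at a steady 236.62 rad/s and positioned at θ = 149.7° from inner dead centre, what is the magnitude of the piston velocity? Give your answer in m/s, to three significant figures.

1.97

ω = 236.6 rad/s
For an in-line slider-crank, x = r cosθ + √(L² − r² sin²θ), so v = −rω sinθ·[1 + r cosθ/√(L² − r² sin²θ)].
With r = 0.0219 m, L = 0.0779 m, θ = 149.7°: √(L² − r² sin²θ) = 0.077112 m.
v = −0.0219·236.6·0.50453·[1 + 0.0219·-0.86340/0.077112] = -1.9734 m/s.
|v| = 1.9734 m/s.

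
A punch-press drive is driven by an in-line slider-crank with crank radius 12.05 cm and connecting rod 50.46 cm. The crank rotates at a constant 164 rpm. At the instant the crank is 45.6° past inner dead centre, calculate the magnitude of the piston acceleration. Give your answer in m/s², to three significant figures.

24.8

ω = 2π·164/60 = 17.17 rad/s
x(θ) = r cosθ + √(L² − r² sin²θ); with ω constant, a = ω²·d²x/dθ².
d²x/dθ² = −r cosθ − r²(cos2θ)/√u − r⁴ sin²2θ/(4u^{3/2}),  u = L² − r² sin²θ = 0.247209 m².
Substituting r = 0.1205 m, L = 0.5046 m, θ = 45.6°: d²x/dθ² = -0.084126 m.
a = ω²·d²x/dθ² = (17.17)²·(-0.084126) = -24.813 m/s²;  |a| = 24.813 m/s².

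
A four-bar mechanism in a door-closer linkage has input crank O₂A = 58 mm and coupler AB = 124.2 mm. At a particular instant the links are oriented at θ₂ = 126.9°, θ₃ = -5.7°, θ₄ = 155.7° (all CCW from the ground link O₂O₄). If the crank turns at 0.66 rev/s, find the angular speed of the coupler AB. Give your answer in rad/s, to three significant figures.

2.92

ω₂ = 4.147 rad/s (from 0.66 rev/s).
Differentiating the loop-closure r₂e^{iθ₂}+r₃e^{iθ₃}=r₁+r₄e^{iθ₄} gives r₂ω₂e^{iθ₂}+r₃ω₃e^{iθ₃}=r₄ω₄e^{iθ₄}.
Eliminating the other unknown: ω₃ = r₂ω₂ sin(θ₄−θ₂) / [r₃ sin(θ₃−θ₄)].
Numerator sine = +0.48175; denominator sine = -0.31896.
Result = 0.058·4.147·(+0.48175) / (0.1242·(-0.31896)) = -2.925 rad/s; magnitude 2.925 rad/s.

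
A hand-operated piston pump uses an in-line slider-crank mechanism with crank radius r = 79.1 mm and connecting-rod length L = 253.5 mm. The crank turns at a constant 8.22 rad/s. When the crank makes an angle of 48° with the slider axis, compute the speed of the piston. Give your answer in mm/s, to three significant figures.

587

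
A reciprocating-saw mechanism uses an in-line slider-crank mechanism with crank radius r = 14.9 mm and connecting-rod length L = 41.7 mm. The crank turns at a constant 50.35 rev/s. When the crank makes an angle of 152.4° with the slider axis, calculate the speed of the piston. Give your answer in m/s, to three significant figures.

ω = 2π·50.3 = 316.4 rad/s
For an in-line slider-crank, x = r cosθ + √(L² − r² sin²θ), so v = −rω sinθ·[1 + r cosθ/√(L² − r² sin²θ)].
With r = 0.0149 m, L = 0.0417 m, θ = 152.4°: √(L² − r² sin²θ) = 0.041125 m.
v = −0.0149·316.4·0.46330·[1 + 0.0149·-0.88620/0.041125] = -1.4827 m/s.
|v| = 1.4827 m/s.

1.48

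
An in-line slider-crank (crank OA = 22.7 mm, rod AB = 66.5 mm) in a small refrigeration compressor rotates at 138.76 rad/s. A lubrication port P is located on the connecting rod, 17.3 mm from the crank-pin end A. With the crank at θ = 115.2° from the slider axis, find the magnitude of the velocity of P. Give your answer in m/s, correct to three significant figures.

2.91

ω = 138.8 rad/s.  Crank-pin speed |V_A| = rω = 3.1499 m/s, perpendicular to OA.
Rod angle: sinφ = −(r/L) sinθ ⇒ φ = -17.991°; ω_rod = −rω cosθ/√(L²−r²sin²θ) = +21.204 rad/s.
V_P = V_A + ω_rod × AP, with AP = 0.0173 m along the rod.
Components: V_Px = −rω sinθ − a·ω_rod·sinφ = -2.7368 m/s;  V_Py = rω cosθ + a·ω_rod·cosφ = -0.99224 m/s.
|V_P| = √(V_Px² + V_Py²) = 2.9111 m/s.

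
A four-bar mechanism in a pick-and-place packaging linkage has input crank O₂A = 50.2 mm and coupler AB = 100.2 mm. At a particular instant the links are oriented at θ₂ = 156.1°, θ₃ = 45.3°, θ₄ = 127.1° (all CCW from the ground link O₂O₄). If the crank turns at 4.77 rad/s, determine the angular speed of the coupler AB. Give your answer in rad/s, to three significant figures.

ω₂ = 4.77 rad/s
Differentiating the loop-closure r₂e^{iθ₂}+r₃e^{iθ₃}=r₁+r₄e^{iθ₄} gives r₂ω₂e^{iθ₂}+r₃ω₃e^{iθ₃}=r₄ω₄e^{iθ₄}.
Eliminating the other unknown: ω₃ = r₂ω₂ sin(θ₄−θ₂) / [r₃ sin(θ₃−θ₄)].
Numerator sine = -0.48481; denominator sine = -0.98978.
Result = 0.0502·4.77·(-0.48481) / (0.1002·(-0.98978)) = +1.1705 rad/s; magnitude 1.1705 rad/s.

1.17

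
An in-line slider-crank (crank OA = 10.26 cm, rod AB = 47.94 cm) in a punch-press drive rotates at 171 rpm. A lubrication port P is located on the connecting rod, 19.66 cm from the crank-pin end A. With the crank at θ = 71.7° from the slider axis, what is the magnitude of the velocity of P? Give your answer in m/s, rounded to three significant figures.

1.83

ω = 17.91 rad/s.  Crank-pin speed |V_A| = rω = 1.8373 m/s, perpendicular to OA.
Rod angle: sinφ = −(r/L) sinθ ⇒ φ = -11.724°; ω_rod = −rω cosθ/√(L²−r²sin²θ) = -1.229 rad/s.
V_P = V_A + ω_rod × AP, with AP = 0.1966 m along the rod.
Components: V_Px = −rω sinθ − a·ω_rod·sinφ = -1.7934 m/s;  V_Py = rω cosθ + a·ω_rod·cosφ = +0.34031 m/s.
|V_P| = √(V_Px² + V_Py²) = 1.8254 m/s.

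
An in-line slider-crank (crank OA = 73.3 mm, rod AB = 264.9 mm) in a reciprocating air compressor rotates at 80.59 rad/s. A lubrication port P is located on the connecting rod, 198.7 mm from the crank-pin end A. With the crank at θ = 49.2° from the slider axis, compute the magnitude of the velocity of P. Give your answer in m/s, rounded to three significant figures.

ω = 80.59 rad/s.  Crank-pin speed |V_A| = rω = 5.9072 m/s, perpendicular to OA.
Rod angle: sinφ = −(r/L) sinθ ⇒ φ = -12.091°; ω_rod = −rω cosθ/√(L²−r²sin²θ) = -14.902 rad/s.
V_P = V_A + ω_rod × AP, with AP = 0.1987 m along the rod.
Components: V_Px = −rω sinθ − a·ω_rod·sinφ = -5.092 m/s;  V_Py = rω cosθ + a·ω_rod·cosφ = +0.96461 m/s.
|V_P| = √(V_Px² + V_Py²) = 5.1825 m/s.

5.18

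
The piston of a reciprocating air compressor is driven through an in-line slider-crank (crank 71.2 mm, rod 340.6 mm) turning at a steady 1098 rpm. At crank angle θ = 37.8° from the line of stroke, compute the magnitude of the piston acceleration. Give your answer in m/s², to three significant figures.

ω = 2π·1098/60 = 115 rad/s
x(θ) = r cosθ + √(L² − r² sin²θ); with ω constant, a = ω²·d²x/dθ².
d²x/dθ² = −r cosθ − r²(cos2θ)/√u − r⁴ sin²2θ/(4u^{3/2}),  u = L² − r² sin²θ = 0.114104 m².
Substituting r = 0.0712 m, L = 0.3406 m, θ = 37.8°: d²x/dθ² = -0.060148 m.
a = ω²·d²x/dθ² = (115)²·(-0.060148) = -795.21 m/s²;  |a| = 795.21 m/s².

795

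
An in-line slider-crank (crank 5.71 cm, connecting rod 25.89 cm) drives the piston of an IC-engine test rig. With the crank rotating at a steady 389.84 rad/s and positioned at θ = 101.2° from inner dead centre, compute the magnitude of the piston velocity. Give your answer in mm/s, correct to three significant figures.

20900

ω = 389.8 rad/s
For an in-line slider-crank, x = r cosθ + √(L² − r² sin²θ), so v = −rω sinθ·[1 + r cosθ/√(L² − r² sin²θ)].
With r = 0.0571 m, L = 0.2589 m, θ = 101.2°: √(L² − r² sin²θ) = 0.25277 m.
v = −0.0571·389.8·0.98096·[1 + 0.0571·-0.19423/0.25277] = -20.878 m/s.
|v| = 20.878 m/s = 20878 mm/s.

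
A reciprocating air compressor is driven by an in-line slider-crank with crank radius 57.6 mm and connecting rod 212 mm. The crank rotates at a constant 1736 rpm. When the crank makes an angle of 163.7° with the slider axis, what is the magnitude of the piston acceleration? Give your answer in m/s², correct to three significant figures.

ω = 2π·1736/60 = 181.8 rad/s
x(θ) = r cosθ + √(L² − r² sin²θ); with ω constant, a = ω²·d²x/dθ².
d²x/dθ² = −r cosθ − r²(cos2θ)/√u − r⁴ sin²2θ/(4u^{3/2}),  u = L² − r² sin²θ = 0.0446826 m².
Substituting r = 0.0576 m, L = 0.212 m, θ = 163.7°: d²x/dθ² = +0.041977 m.
a = ω²·d²x/dθ² = (181.8)²·(+0.041977) = +1387.3 m/s²;  |a| = 1387.3 m/s².

1390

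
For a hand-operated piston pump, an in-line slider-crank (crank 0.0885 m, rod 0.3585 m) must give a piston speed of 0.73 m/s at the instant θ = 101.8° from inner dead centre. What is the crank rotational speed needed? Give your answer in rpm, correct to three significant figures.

84.9

For an in-line slider-crank, |v_piston| = rω|sinθ|·[1 + r cosθ/√(L² − r² sin²θ)].
With r = 0.0885 m, L = 0.3585 m, θ = 101.8°: the bracketed kinematic factor |dx/dθ| = 0.082123 m.
ω = v/|dx/dθ| = 0.73/0.082123 = 8.8891 rad/s.
N = 60ω/(2π) = 84.885 rpm.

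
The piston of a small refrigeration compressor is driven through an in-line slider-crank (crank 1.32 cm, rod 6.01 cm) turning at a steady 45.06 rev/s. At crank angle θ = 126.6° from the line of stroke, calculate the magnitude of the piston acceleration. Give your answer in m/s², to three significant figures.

696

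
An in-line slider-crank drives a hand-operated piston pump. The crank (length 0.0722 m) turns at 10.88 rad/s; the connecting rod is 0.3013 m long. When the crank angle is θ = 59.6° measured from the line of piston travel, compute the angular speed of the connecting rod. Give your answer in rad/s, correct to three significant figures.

ω = 10.88 rad/s
The rod makes angle φ with the slider axis where L sinφ = r sinθ; differentiating, L cosφ·φ̇ = r ω cosθ.
L cosφ = √(L² − r² sin²θ) = 0.29479 m.
|ω_rod| = r ω |cosθ| / √(L² − r² sin²θ) = 0.0722·10.88·0.50603/0.29479 = 1.3484 rad/s.

1.35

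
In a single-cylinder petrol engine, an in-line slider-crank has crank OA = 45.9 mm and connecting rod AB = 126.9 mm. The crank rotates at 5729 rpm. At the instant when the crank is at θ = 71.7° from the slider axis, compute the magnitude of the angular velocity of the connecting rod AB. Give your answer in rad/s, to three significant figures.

72.5

ω = 599.9 rad/s (converted from 5729 rpm).
The rod makes angle φ with the slider axis where L sinφ = r sinθ; differentiating, L cosφ·φ̇ = r ω cosθ.
L cosφ = √(L² − r² sin²θ) = 0.11918 m.
|ω_rod| = r ω |cosθ| / √(L² − r² sin²θ) = 0.0459·599.9·0.31399/0.11918 = 72.548 rad/s.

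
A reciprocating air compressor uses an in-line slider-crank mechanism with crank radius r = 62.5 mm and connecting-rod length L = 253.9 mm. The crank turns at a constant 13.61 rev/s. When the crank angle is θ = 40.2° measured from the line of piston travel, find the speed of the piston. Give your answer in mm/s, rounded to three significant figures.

4110

ω = 2π·13.6 = 85.51 rad/s
For an in-line slider-crank, x = r cosθ + √(L² − r² sin²θ), so v = −rω sinθ·[1 + r cosθ/√(L² − r² sin²θ)].
With r = 0.0625 m, L = 0.2539 m, θ = 40.2°: √(L² − r² sin²θ) = 0.25067 m.
v = −0.0625·85.51·0.64546·[1 + 0.0625·0.76380/0.25067] = -4.1067 m/s.
|v| = 4.1067 m/s = 4106.7 mm/s.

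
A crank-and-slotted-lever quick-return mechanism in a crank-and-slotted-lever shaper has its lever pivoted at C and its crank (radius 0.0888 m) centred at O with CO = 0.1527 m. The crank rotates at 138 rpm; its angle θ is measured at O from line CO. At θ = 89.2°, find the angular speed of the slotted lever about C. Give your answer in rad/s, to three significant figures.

3.69

ω = 14.45 rad/s (from 138 rpm).
Crank pin A relative to C: A = (d + r cosθ, r sinθ); lever angle φ = atan2(r sinθ, d + r cosθ).
Differentiating tanφ: φ̇ = rω(d cosθ + r)/(d² + r² + 2dr cosθ).
d² + r² + 2dr cosθ = |CA|² = 0.0315814 m²;  d cosθ + r = +0.090932 m.
|ω_lever| = |0.0888·14.45·+0.090932| / 0.0315814 = 3.6949 rad/s.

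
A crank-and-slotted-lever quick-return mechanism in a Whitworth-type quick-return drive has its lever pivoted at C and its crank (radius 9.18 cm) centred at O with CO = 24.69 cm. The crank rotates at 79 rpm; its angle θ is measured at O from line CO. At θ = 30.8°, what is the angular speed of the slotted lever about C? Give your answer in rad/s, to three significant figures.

2.13

ω = 8.273 rad/s (from 79 rpm).
Crank pin A relative to C: A = (d + r cosθ, r sinθ); lever angle φ = atan2(r sinθ, d + r cosθ).
Differentiating tanφ: φ̇ = rω(d cosθ + r)/(d² + r² + 2dr cosθ).
d² + r² + 2dr cosθ = |CA|² = 0.108324 m²;  d cosθ + r = +0.30388 m.
|ω_lever| = |0.0918·8.273·+0.30388| / 0.108324 = 2.1304 rad/s.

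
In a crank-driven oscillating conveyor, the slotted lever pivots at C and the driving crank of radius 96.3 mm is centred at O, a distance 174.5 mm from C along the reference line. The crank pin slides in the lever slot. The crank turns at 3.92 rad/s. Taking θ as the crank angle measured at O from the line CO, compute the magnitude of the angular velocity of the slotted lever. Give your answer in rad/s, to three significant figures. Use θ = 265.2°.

ω = 3.92 rad/s
Crank pin A relative to C: A = (d + r cosθ, r sinθ); lever angle φ = atan2(r sinθ, d + r cosθ).
Differentiating tanφ: φ̇ = rω(d cosθ + r)/(d² + r² + 2dr cosθ).
d² + r² + 2dr cosθ = |CA|² = 0.0369116 m²;  d cosθ + r = +0.081698 m.
|ω_lever| = |0.0963·3.92·+0.081698| / 0.0369116 = 0.83553 rad/s.

0.836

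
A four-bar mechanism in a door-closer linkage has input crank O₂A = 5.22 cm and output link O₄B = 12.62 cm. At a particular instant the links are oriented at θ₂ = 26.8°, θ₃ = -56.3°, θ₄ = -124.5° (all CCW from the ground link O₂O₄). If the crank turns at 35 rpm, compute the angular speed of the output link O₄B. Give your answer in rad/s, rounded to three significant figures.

1.62

ω₂ = 3.665 rad/s (from 35 rpm).
Differentiating the loop-closure r₂e^{iθ₂}+r₃e^{iθ₃}=r₁+r₄e^{iθ₄} gives r₂ω₂e^{iθ₂}+r₃ω₃e^{iθ₃}=r₄ω₄e^{iθ₄}.
Eliminating the other unknown: ω₄ = r₂ω₂ sin(θ₂−θ₃) / [r₄ sin(θ₄−θ₃)].
Numerator sine = +0.99276; denominator sine = -0.92849.
Result = 0.0522·3.665·(+0.99276) / (0.1262·(-0.92849)) = -1.621 rad/s; magnitude 1.621 rad/s.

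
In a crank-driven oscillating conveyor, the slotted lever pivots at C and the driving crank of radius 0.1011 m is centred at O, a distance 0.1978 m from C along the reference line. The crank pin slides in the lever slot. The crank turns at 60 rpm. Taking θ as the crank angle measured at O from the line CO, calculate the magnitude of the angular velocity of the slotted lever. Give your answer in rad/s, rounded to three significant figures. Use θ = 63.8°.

1.79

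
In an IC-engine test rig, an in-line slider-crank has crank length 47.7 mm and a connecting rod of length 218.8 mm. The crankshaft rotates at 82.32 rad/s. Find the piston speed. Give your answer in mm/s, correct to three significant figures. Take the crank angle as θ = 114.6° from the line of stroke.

3240

ω = 82.32 rad/s
For an in-line slider-crank, x = r cosθ + √(L² − r² sin²θ), so v = −rω sinθ·[1 + r cosθ/√(L² − r² sin²θ)].
With r = 0.0477 m, L = 0.2188 m, θ = 114.6°: √(L² − r² sin²θ) = 0.21446 m.
v = −0.0477·82.32·0.90924·[1 + 0.0477·-0.41628/0.21446] = -3.2397 m/s.
|v| = 3.2397 m/s = 3239.7 mm/s.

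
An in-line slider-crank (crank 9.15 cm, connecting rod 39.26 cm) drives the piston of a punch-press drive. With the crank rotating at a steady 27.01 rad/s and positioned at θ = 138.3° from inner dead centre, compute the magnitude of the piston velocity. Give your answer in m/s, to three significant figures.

1.35

ω = 27.01 rad/s
For an in-line slider-crank, x = r cosθ + √(L² − r² sin²θ), so v = −rω sinθ·[1 + r cosθ/√(L² − r² sin²θ)].
With r = 0.0915 m, L = 0.3926 m, θ = 138.3°: √(L² − r² sin²θ) = 0.38785 m.
v = −0.0915·27.01·0.66523·[1 + 0.0915·-0.74664/0.38785] = -1.3545 m/s.
|v| = 1.3545 m/s.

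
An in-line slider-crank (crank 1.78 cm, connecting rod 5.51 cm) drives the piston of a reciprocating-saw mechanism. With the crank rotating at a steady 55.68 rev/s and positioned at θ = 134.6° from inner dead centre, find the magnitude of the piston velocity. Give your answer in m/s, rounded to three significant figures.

3.40

ω = 2π·55.7 = 349.8 rad/s
For an in-line slider-crank, x = r cosθ + √(L² − r² sin²θ), so v = −rω sinθ·[1 + r cosθ/√(L² − r² sin²θ)].
With r = 0.0178 m, L = 0.0551 m, θ = 134.6°: √(L² − r² sin²θ) = 0.053623 m.
v = −0.0178·349.8·0.71203·[1 + 0.0178·-0.70215/0.053623] = -3.4005 m/s.
|v| = 3.4005 m/s.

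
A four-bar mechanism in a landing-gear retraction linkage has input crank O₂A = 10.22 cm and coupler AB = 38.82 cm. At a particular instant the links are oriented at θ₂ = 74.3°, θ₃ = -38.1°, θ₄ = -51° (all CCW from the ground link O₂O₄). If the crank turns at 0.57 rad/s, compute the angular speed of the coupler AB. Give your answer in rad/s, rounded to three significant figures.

ω₂ = 0.57 rad/s
Differentiating the loop-closure r₂e^{iθ₂}+r₃e^{iθ₃}=r₁+r₄e^{iθ₄} gives r₂ω₂e^{iθ₂}+r₃ω₃e^{iθ₃}=r₄ω₄e^{iθ₄}.
Eliminating the other unknown: ω₃ = r₂ω₂ sin(θ₄−θ₂) / [r₃ sin(θ₃−θ₄)].
Numerator sine = -0.81614; denominator sine = +0.22325.
Result = 0.1022·0.57·(-0.81614) / (0.3882·(+0.22325)) = -0.54858 rad/s; magnitude 0.54858 rad/s.

0.549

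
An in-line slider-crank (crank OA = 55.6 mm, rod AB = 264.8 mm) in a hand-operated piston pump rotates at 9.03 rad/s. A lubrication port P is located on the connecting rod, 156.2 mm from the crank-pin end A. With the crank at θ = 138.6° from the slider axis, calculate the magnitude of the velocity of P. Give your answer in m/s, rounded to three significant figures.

0.338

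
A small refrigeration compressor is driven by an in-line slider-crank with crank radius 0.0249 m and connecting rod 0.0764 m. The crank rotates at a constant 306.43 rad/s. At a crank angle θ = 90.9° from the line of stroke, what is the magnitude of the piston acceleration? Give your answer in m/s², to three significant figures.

ω = 306.4 rad/s
x(θ) = r cosθ + √(L² − r² sin²θ); with ω constant, a = ω²·d²x/dθ².
d²x/dθ² = −r cosθ − r²(cos2θ)/√u − r⁴ sin²2θ/(4u^{3/2}),  u = L² − r² sin²θ = 0.0052171 m².
Substituting r = 0.0249 m, L = 0.0764 m, θ = 90.9°: d²x/dθ² = +0.0089705 m.
a = ω²·d²x/dθ² = (306.4)²·(+0.0089705) = +842.33 m/s²;  |a| = 842.33 m/s².

842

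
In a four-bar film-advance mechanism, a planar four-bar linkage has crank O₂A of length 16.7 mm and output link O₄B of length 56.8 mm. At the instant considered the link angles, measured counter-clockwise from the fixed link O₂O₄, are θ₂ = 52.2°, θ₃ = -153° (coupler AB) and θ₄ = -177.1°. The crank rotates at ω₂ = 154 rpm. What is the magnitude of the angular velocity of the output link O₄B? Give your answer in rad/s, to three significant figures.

4.94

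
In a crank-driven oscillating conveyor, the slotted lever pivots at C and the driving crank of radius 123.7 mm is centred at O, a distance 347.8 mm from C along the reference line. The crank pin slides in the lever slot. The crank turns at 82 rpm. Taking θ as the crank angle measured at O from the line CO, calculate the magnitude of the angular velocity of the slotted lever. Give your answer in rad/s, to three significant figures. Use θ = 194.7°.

4.26

ω = 8.587 rad/s (from 82 rpm).
Crank pin A relative to C: A = (d + r cosθ, r sinθ); lever angle φ = atan2(r sinθ, d + r cosθ).
Differentiating tanφ: φ̇ = rω(d cosθ + r)/(d² + r² + 2dr cosθ).
d² + r² + 2dr cosθ = |CA|² = 0.0530373 m²;  d cosθ + r = -0.21272 m.
|ω_lever| = |0.1237·8.587·-0.21272| / 0.0530373 = 4.2602 rad/s.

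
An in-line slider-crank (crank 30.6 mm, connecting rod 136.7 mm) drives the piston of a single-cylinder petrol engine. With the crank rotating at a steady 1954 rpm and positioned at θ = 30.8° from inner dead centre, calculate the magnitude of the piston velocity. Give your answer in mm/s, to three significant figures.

3830

ω = 2π·1954/60 = 204.6 rad/s
For an in-line slider-crank, x = r cosθ + √(L² − r² sin²θ), so v = −rω sinθ·[1 + r cosθ/√(L² − r² sin²θ)].
With r = 0.0306 m, L = 0.1367 m, θ = 30.8°: √(L² − r² sin²θ) = 0.1358 m.
v = −0.0306·204.6·0.51204·[1 + 0.0306·0.85896/0.1358] = -3.8267 m/s.
|v| = 3.8267 m/s = 3826.7 mm/s.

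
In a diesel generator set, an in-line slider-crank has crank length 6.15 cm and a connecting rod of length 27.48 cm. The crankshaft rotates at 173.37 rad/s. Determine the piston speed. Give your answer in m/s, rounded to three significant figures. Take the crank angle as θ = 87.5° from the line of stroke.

ω = 173.4 rad/s
For an in-line slider-crank, x = r cosθ + √(L² − r² sin²θ), so v = −rω sinθ·[1 + r cosθ/√(L² − r² sin²θ)].
With r = 0.0615 m, L = 0.2748 m, θ = 87.5°: √(L² − r² sin²θ) = 0.26784 m.
v = −0.0615·173.4·0.99905·[1 + 0.0615·0.04362/0.26784] = -10.759 m/s.
|v| = 10.759 m/s.

10.8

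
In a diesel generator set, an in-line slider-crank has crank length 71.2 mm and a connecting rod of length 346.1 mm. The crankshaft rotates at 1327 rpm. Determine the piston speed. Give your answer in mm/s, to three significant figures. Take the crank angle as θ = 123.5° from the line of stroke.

ω = 2π·1327/60 = 139 rad/s
For an in-line slider-crank, x = r cosθ + √(L² − r² sin²θ), so v = −rω sinθ·[1 + r cosθ/√(L² − r² sin²θ)].
With r = 0.0712 m, L = 0.3461 m, θ = 123.5°: √(L² − r² sin²θ) = 0.34097 m.
v = −0.0712·139·0.83389·[1 + 0.0712·-0.55194/0.34097] = -7.2997 m/s.
|v| = 7.2997 m/s = 7299.7 mm/s.

7300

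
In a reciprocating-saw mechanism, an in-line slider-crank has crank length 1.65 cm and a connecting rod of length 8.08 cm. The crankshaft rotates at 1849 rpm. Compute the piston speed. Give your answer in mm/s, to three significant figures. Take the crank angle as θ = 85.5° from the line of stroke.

ω = 2π·1849/60 = 193.6 rad/s
For an in-line slider-crank, x = r cosθ + √(L² − r² sin²θ), so v = −rω sinθ·[1 + r cosθ/√(L² − r² sin²θ)].
With r = 0.0165 m, L = 0.0808 m, θ = 85.5°: √(L² − r² sin²θ) = 0.079108 m.
v = −0.0165·193.6·0.99692·[1 + 0.0165·0.07846/0.079108] = -3.2371 m/s.
|v| = 3.2371 m/s = 3237.1 mm/s.

3240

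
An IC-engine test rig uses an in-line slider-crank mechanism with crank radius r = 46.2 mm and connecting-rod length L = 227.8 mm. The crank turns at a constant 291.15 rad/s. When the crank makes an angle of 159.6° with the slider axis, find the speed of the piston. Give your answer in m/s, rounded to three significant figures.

3.80

ω = 291.1 rad/s
For an in-line slider-crank, x = r cosθ + √(L² − r² sin²θ), so v = −rω sinθ·[1 + r cosθ/√(L² − r² sin²θ)].
With r = 0.0462 m, L = 0.2278 m, θ = 159.6°: √(L² − r² sin²θ) = 0.22723 m.
v = −0.0462·291.1·0.34857·[1 + 0.0462·-0.93728/0.22723] = -3.7952 m/s.
|v| = 3.7952 m/s.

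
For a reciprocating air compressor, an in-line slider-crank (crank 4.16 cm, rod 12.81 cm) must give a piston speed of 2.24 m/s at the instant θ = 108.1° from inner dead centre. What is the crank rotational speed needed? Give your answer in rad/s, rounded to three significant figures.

63.4

For an in-line slider-crank, |v_piston| = rω|sinθ|·[1 + r cosθ/√(L² − r² sin²θ)].
With r = 0.0416 m, L = 0.1281 m, θ = 108.1°: the bracketed kinematic factor |dx/dθ| = 0.035347 m.
ω = v/|dx/dθ| = 2.24/0.035347 = 63.371 rad/s.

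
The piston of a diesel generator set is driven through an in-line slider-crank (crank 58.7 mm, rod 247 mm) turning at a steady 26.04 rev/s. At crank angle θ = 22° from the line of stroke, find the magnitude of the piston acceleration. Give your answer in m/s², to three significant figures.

1730

ω = 2π·26 = 163.6 rad/s
x(θ) = r cosθ + √(L² − r² sin²θ); with ω constant, a = ω²·d²x/dθ².
d²x/dθ² = −r cosθ − r²(cos2θ)/√u − r⁴ sin²2θ/(4u^{3/2}),  u = L² − r² sin²θ = 0.0605255 m².
Substituting r = 0.0587 m, L = 0.247 m, θ = 22°: d²x/dθ² = -0.064597 m.
a = ω²·d²x/dθ² = (163.6)²·(-0.064597) = -1729.2 m/s²;  |a| = 1729.2 m/s².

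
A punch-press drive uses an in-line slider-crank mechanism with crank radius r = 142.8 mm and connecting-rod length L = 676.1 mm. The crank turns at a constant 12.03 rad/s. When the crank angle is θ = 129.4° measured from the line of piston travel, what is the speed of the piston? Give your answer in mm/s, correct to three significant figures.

1150

ω = 12.03 rad/s
For an in-line slider-crank, x = r cosθ + √(L² − r² sin²θ), so v = −rω sinθ·[1 + r cosθ/√(L² − r² sin²θ)].
With r = 0.1428 m, L = 0.6761 m, θ = 129.4°: √(L² − r² sin²θ) = 0.66703 m.
v = −0.1428·12.03·0.77273·[1 + 0.1428·-0.63473/0.66703] = -1.1471 m/s.
|v| = 1.1471 m/s = 1147.1 mm/s.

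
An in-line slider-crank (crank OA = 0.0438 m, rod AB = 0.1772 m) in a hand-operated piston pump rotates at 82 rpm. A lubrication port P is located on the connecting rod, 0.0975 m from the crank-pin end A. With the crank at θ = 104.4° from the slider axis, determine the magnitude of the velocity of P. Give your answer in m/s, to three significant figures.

0.354

ω = 8.587 rad/s.  Crank-pin speed |V_A| = rω = 0.37611 m/s, perpendicular to OA.
Rod angle: sinφ = −(r/L) sinθ ⇒ φ = -13.852°; ω_rod = −rω cosθ/√(L²−r²sin²θ) = +0.54366 rad/s.
V_P = V_A + ω_rod × AP, with AP = 0.0975 m along the rod.
Components: V_Px = −rω sinθ − a·ω_rod·sinφ = -0.3516 m/s;  V_Py = rω cosθ + a·ω_rod·cosφ = -0.04207 m/s.
|V_P| = √(V_Px² + V_Py²) = 0.35411 m/s.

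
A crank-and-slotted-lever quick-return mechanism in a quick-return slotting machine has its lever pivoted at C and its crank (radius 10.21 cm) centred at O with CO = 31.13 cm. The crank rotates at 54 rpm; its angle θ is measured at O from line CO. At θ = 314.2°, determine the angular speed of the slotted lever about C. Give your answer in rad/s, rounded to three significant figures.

1.21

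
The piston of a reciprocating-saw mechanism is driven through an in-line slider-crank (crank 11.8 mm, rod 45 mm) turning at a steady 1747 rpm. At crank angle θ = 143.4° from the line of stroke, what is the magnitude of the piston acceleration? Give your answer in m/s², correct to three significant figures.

ω = 2π·1747/60 = 182.9 rad/s
x(θ) = r cosθ + √(L² − r² sin²θ); with ω constant, a = ω²·d²x/dθ².
d²x/dθ² = −r cosθ − r²(cos2θ)/√u − r⁴ sin²2θ/(4u^{3/2}),  u = L² − r² sin²θ = 0.0019755 m².
Substituting r = 0.0118 m, L = 0.045 m, θ = 143.4°: d²x/dθ² = +0.0085172 m.
a = ω²·d²x/dθ² = (182.9)²·(+0.0085172) = +285.06 m/s²;  |a| = 285.06 m/s².

285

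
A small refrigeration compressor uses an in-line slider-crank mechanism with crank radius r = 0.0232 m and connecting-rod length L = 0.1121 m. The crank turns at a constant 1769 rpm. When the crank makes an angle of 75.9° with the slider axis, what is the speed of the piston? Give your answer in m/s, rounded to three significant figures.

4.38

ω = 2π·1769/60 = 185.2 rad/s
For an in-line slider-crank, x = r cosθ + √(L² − r² sin²θ), so v = −rω sinθ·[1 + r cosθ/√(L² − r² sin²θ)].
With r = 0.0232 m, L = 0.1121 m, θ = 75.9°: √(L² − r² sin²θ) = 0.10982 m.
v = −0.0232·185.2·0.96987·[1 + 0.0232·0.24362/0.10982] = -4.3828 m/s.
|v| = 4.3828 m/s.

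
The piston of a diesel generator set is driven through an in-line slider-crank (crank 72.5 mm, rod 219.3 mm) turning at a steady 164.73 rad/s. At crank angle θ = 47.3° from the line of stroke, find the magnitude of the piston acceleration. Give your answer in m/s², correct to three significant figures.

1300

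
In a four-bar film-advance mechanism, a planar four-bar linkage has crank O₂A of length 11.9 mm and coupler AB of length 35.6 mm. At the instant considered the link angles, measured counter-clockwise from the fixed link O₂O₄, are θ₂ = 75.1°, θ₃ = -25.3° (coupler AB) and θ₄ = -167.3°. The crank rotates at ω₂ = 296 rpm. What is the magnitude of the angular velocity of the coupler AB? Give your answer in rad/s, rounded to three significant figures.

ω₂ = 31 rad/s (from 296 rpm).
Differentiating the loop-closure r₂e^{iθ₂}+r₃e^{iθ₃}=r₁+r₄e^{iθ₄} gives r₂ω₂e^{iθ₂}+r₃ω₃e^{iθ₃}=r₄ω₄e^{iθ₄}.
Eliminating the other unknown: ω₃ = r₂ω₂ sin(θ₄−θ₂) / [r₃ sin(θ₃−θ₄)].
Numerator sine = +0.88620; denominator sine = +0.61566.
Result = 0.0119·31·(+0.88620) / (0.0356·(+0.61566)) = +14.915 rad/s; magnitude 14.915 rad/s.

14.9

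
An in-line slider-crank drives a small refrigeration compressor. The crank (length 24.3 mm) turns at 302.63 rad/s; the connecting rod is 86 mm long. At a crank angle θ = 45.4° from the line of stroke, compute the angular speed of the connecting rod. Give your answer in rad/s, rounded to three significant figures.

ω = 302.6 rad/s
The rod makes angle φ with the slider axis where L sinφ = r sinθ; differentiating, L cosφ·φ̇ = r ω cosθ.
L cosφ = √(L² − r² sin²θ) = 0.084242 m.
|ω_rod| = r ω |cosθ| / √(L² − r² sin²θ) = 0.0243·302.6·0.70215/0.084242 = 61.295 rad/s.

61.3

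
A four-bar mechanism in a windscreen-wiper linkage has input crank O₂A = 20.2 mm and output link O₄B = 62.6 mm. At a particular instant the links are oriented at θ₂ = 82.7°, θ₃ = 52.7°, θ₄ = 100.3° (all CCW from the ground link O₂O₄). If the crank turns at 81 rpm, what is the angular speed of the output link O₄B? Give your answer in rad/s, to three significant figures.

ω₂ = 8.482 rad/s (from 81 rpm).
Differentiating the loop-closure r₂e^{iθ₂}+r₃e^{iθ₃}=r₁+r₄e^{iθ₄} gives r₂ω₂e^{iθ₂}+r₃ω₃e^{iθ₃}=r₄ω₄e^{iθ₄}.
Eliminating the other unknown: ω₄ = r₂ω₂ sin(θ₂−θ₃) / [r₄ sin(θ₄−θ₃)].
Numerator sine = +0.50000; denominator sine = +0.73846.
Result = 0.0202·8.482·(+0.50000) / (0.0626·(+0.73846)) = +1.8533 rad/s; magnitude 1.8533 rad/s.

1.85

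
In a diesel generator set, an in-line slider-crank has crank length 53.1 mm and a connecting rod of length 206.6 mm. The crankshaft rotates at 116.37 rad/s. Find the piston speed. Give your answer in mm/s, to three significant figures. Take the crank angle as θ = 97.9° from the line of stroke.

5900

ω = 116.4 rad/s
For an in-line slider-crank, x = r cosθ + √(L² − r² sin²θ), so v = −rω sinθ·[1 + r cosθ/√(L² − r² sin²θ)].
With r = 0.0531 m, L = 0.2066 m, θ = 97.9°: √(L² − r² sin²θ) = 0.19979 m.
v = −0.0531·116.4·0.99051·[1 + 0.0531·-0.13744/0.19979] = -5.897 m/s.
|v| = 5.897 m/s = 5897 mm/s.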